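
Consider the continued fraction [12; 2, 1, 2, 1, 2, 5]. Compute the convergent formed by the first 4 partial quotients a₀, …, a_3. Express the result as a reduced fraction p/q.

99/8

Start with 2.
1 + 1/(2/1) = 1 + 1/2 = 3/2
2 + 1/(3/2) = 2 + 2/3 = 8/3
12 + 1/(8/3) = 12 + 3/8 = 99/8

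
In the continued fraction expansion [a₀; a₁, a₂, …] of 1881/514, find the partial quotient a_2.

1881 ÷ 514 → quotient 3, remainder 339
514 ÷ 339 → quotient 1, remainder 175
339 ÷ 175 → quotient 1, remainder 164

1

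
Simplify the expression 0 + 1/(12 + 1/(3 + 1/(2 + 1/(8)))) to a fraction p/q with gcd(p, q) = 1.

Compute successive convergents:
a_0 = 0: 0/1
a_1 = 12: 1/12
a_2 = 3: 3/37
a_3 = 2: 7/86
a_4 = 8: 59/725

59/725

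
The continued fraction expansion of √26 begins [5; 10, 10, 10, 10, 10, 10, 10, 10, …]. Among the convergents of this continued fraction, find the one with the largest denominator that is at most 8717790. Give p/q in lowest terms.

5357035/1050601

a_0 = 5: 5/1  (≤ bound)
a_1 = 10: 51/10  (≤ bound)
a_2 = 10: 515/101  (≤ bound)
a_3 = 10: 5201/1020  (≤ bound)
a_4 = 10: 52525/10301  (≤ bound)
a_5 = 10: 530451/104030  (≤ bound)
a_6 = 10: 5357035/1050601  (≤ bound)
a_7 = 10: 54100801/10610040  (> 8717790, stop)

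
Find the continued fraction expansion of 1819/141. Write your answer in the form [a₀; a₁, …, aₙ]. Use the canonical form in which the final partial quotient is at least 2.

[12; 1, 9, 14]

1819 = 12·141 + 127, so a_0 = 12
141 = 1·127 + 14, so a_1 = 1
127 = 9·14 + 1, so a_2 = 9
14 = 14·1 + 0, so a_3 = 14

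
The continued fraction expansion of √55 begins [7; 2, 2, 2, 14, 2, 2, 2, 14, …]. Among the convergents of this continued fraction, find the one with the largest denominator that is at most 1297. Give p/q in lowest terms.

6593/889

a_0 = 7: 7/1  (≤ bound)
a_1 = 2: 15/2  (≤ bound)
a_2 = 2: 37/5  (≤ bound)
a_3 = 2: 89/12  (≤ bound)
a_4 = 14: 1283/173  (≤ bound)
a_5 = 2: 2655/358  (≤ bound)
a_6 = 2: 6593/889  (≤ bound)
a_7 = 2: 15841/2136  (> 1297, stop)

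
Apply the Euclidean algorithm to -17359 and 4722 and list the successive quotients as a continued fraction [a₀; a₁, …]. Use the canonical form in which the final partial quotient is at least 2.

[-4; 3, 11, 3, 14, 1, 2]

Run the Euclidean algorithm, recording each quotient:
-17359 = -4·4722 + 1529, so a_0 = -4
4722 = 3·1529 + 135, so a_1 = 3
1529 = 11·135 + 44, so a_2 = 11
135 = 3·44 + 3, so a_3 = 3
44 = 14·3 + 2, so a_4 = 14
3 = 1·2 + 1, so a_5 = 1
2 = 2·1 + 0, so a_6 = 2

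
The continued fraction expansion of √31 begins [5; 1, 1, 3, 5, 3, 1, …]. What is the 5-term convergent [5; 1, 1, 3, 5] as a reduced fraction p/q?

206/37

a_0 = 5: 5/1
a_1 = 1: 6/1
a_2 = 1: 11/2
a_3 = 3: 39/7
a_4 = 5: 206/37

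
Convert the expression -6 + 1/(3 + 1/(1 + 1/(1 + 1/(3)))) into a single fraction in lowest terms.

Start with 3.
1 + 1/(3/1) = 1 + 1/3 = 4/3
1 + 1/(4/3) = 1 + 3/4 = 7/4
3 + 1/(7/4) = 3 + 4/7 = 25/7
-6 + 1/(25/7) = -6 + 7/25 = -143/25

-143/25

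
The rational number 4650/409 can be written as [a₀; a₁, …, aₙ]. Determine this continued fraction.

[11; 2, 1, 2, 2, 3, 6]

⌊4650/409⌋ = 11, remainder 151
⌊409/151⌋ = 2, remainder 107
⌊151/107⌋ = 1, remainder 44
⌊107/44⌋ = 2, remainder 19
⌊44/19⌋ = 2, remainder 6
⌊19/6⌋ = 3, remainder 1
⌊6/1⌋ = 6, remainder 0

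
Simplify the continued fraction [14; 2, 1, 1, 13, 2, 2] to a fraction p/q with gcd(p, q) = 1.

5039/350

Build up convergents one term at a time:
a_0 = 14: 14/1
a_1 = 2: 29/2
a_2 = 1: 43/3
a_3 = 1: 72/5
a_4 = 13: 979/68
a_5 = 2: 2030/141
a_6 = 2: 5039/350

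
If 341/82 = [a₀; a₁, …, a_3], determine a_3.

341 ÷ 82 → quotient 4, remainder 13
82 ÷ 13 → quotient 6, remainder 4
13 ÷ 4 → quotient 3, remainder 1
4 ÷ 1 → quotient 4, remainder 0

4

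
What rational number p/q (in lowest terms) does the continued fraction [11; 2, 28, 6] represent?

3953/344

Use the convergent recurrence hₖ = aₖ·hₖ₋₁ + hₖ₋₂ (and likewise for the denominators kₖ):
a_0 = 11: 11/1
a_1 = 2: 23/2
a_2 = 28: 655/57
a_3 = 6: 3953/344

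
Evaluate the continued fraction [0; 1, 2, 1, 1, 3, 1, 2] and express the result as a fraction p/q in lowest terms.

64/89

Use the convergent recurrence hₖ = aₖ·hₖ₋₁ + hₖ₋₂ (and likewise for the denominators kₖ):
a_0 = 0: 0/1
a_1 = 1: 1/1
a_2 = 2: 2/3
a_3 = 1: 3/4
a_4 = 1: 5/7
a_5 = 3: 18/25
a_6 = 1: 23/32
a_7 = 2: 64/89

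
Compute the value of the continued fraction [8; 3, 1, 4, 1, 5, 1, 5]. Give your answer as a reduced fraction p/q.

7592/919

Work from the innermost term outward:
Start with 5.
1 + 1/(5/1) = 1 + 1/5 = 6/5
5 + 1/(6/5) = 5 + 5/6 = 35/6
1 + 1/(35/6) = 1 + 6/35 = 41/35
4 + 1/(41/35) = 4 + 35/41 = 199/41
1 + 1/(199/41) = 1 + 41/199 = 240/199
3 + 1/(240/199) = 3 + 199/240 = 919/240
8 + 1/(919/240) = 8 + 240/919 = 7592/919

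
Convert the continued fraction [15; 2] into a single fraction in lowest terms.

31/2

a_0 = 15: 15/1
a_1 = 2: 31/2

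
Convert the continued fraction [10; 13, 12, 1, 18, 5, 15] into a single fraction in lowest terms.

a_0 = 10: 10/1
a_1 = 13: 131/13
a_2 = 12: 1582/157
a_3 = 1: 1713/170
a_4 = 18: 32416/3217
a_5 = 5: 163793/16255
a_6 = 15: 2489311/247042

2489311/247042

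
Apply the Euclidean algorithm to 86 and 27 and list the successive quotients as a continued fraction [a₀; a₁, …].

Run the Euclidean algorithm, recording each quotient:
86 ÷ 27 → quotient 3, remainder 5
27 ÷ 5 → quotient 5, remainder 2
5 ÷ 2 → quotient 2, remainder 1
2 ÷ 1 → quotient 2, remainder 0

[3; 5, 2, 2]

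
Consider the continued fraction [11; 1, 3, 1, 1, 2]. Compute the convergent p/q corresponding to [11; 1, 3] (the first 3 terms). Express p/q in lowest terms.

47/4

Starting at the tail and folding back:
Start with 3.
1 + 1/(3/1) = 1 + 1/3 = 4/3
11 + 1/(4/3) = 11 + 3/4 = 47/4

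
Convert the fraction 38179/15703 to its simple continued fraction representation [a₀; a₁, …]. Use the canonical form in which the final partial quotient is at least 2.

[2; 2, 3, 7, 7, 43]

Repeatedly divide and take the remainder:
38179 ÷ 15703 → quotient 2, remainder 6773
15703 ÷ 6773 → quotient 2, remainder 2157
6773 ÷ 2157 → quotient 3, remainder 302
2157 ÷ 302 → quotient 7, remainder 43
302 ÷ 43 → quotient 7, remainder 1
43 ÷ 1 → quotient 43, remainder 0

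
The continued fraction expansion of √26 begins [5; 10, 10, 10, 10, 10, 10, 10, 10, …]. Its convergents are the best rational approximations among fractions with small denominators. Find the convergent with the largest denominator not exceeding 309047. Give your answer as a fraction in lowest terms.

a_0 = 5: 5/1  (≤ bound)
a_1 = 10: 51/10  (≤ bound)
a_2 = 10: 515/101  (≤ bound)
a_3 = 10: 5201/1020  (≤ bound)
a_4 = 10: 52525/10301  (≤ bound)
a_5 = 10: 530451/104030  (≤ bound)
a_6 = 10: 5357035/1050601  (> 309047, stop)

530451/104030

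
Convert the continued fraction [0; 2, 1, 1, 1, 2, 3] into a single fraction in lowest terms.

27/71

Start with 3.
2 + 1/(3/1) = 2 + 1/3 = 7/3
1 + 1/(7/3) = 1 + 3/7 = 10/7
1 + 1/(10/7) = 1 + 7/10 = 17/10
1 + 1/(17/10) = 1 + 10/17 = 27/17
2 + 1/(27/17) = 2 + 17/27 = 71/27
0 + 1/(71/27) = 0 + 27/71 = 27/71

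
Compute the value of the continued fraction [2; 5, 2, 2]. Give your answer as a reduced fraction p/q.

Use the convergent recurrence hₖ = aₖ·hₖ₋₁ + hₖ₋₂ (and likewise for the denominators kₖ):
a_0 = 2: 2/1
a_1 = 5: 11/5
a_2 = 2: 24/11
a_3 = 2: 59/27

59/27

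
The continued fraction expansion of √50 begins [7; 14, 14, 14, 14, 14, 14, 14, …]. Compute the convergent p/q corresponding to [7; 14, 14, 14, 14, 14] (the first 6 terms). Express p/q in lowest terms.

3880899/548842

Use the convergent recurrence hₖ = aₖ·hₖ₋₁ + hₖ₋₂ (and likewise for the denominators kₖ):
a_0 = 7: 7/1
a_1 = 14: 99/14
a_2 = 14: 1393/197
a_3 = 14: 19601/2772
a_4 = 14: 275807/39005
a_5 = 14: 3880899/548842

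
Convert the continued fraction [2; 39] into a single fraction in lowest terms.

Start with 39.
2 + 1/(39/1) = 2 + 1/39 = 79/39

79/39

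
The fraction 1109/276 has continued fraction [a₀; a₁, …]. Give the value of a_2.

1109 = 4·276 + 5, so a_0 = 4
276 = 55·5 + 1, so a_1 = 55
5 = 5·1 + 0, so a_2 = 5

5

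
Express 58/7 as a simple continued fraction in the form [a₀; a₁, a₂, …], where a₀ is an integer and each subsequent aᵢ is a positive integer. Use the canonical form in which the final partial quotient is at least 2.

58 ÷ 7 → quotient 8, remainder 2
7 ÷ 2 → quotient 3, remainder 1
2 ÷ 1 → quotient 2, remainder 0

[8; 3, 2]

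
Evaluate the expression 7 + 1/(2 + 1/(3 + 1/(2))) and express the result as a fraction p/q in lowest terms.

Starting at the tail and folding back:
Start with 2.
3 + 1/(2/1) = 3 + 1/2 = 7/2
2 + 1/(7/2) = 2 + 2/7 = 16/7
7 + 1/(16/7) = 7 + 7/16 = 119/16

119/16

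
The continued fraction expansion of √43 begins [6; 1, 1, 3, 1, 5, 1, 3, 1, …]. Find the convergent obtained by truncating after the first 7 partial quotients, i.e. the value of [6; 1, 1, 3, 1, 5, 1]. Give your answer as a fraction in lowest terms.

Start with 1.
5 + 1/(1/1) = 5 + 1/1 = 6/1
1 + 1/(6/1) = 1 + 1/6 = 7/6
3 + 1/(7/6) = 3 + 6/7 = 27/7
1 + 1/(27/7) = 1 + 7/27 = 34/27
1 + 1/(34/27) = 1 + 27/34 = 61/34
6 + 1/(61/34) = 6 + 34/61 = 400/61

400/61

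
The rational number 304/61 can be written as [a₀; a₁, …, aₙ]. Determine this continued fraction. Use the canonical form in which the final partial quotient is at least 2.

Run the Euclidean algorithm, recording each quotient:
304 ÷ 61 → quotient 4, remainder 60
61 ÷ 60 → quotient 1, remainder 1
60 ÷ 1 → quotient 60, remainder 0

[4; 1, 60]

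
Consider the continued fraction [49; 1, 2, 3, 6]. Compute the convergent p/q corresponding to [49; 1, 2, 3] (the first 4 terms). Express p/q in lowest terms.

497/10

a_0 = 49: 49/1
a_1 = 1: 50/1
a_2 = 2: 149/3
a_3 = 3: 497/10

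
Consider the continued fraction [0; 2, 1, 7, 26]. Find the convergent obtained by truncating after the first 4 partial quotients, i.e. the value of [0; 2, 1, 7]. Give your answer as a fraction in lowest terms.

Start with 7.
1 + 1/(7/1) = 1 + 1/7 = 8/7
2 + 1/(8/7) = 2 + 7/8 = 23/8
0 + 1/(23/8) = 0 + 8/23 = 8/23

8/23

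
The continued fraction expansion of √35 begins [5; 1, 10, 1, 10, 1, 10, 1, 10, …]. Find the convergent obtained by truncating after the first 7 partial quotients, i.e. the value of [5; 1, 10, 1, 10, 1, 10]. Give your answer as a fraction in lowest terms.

9235/1561

a_0 = 5: 5/1
a_1 = 1: 6/1
a_2 = 10: 65/11
a_3 = 1: 71/12
a_4 = 10: 775/131
a_5 = 1: 846/143
a_6 = 10: 9235/1561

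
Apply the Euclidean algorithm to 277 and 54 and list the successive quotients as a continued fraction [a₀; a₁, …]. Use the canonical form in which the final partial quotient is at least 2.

277 = 5·54 + 7, so a_0 = 5
54 = 7·7 + 5, so a_1 = 7
7 = 1·5 + 2, so a_2 = 1
5 = 2·2 + 1, so a_3 = 2
2 = 2·1 + 0, so a_4 = 2

[5; 7, 1, 2, 2]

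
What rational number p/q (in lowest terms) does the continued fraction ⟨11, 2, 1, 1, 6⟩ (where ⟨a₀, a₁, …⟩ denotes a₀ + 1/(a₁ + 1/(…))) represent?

376/33

Start with 6.
1 + 1/(6/1) = 1 + 1/6 = 7/6
1 + 1/(7/6) = 1 + 6/7 = 13/7
2 + 1/(13/7) = 2 + 7/13 = 33/13
11 + 1/(33/13) = 11 + 13/33 = 376/33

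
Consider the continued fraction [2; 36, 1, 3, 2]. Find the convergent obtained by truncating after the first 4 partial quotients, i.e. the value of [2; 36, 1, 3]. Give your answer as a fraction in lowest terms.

Work from the innermost term outward:
Start with 3.
1 + 1/(3/1) = 1 + 1/3 = 4/3
36 + 1/(4/3) = 36 + 3/4 = 147/4
2 + 1/(147/4) = 2 + 4/147 = 298/147

298/147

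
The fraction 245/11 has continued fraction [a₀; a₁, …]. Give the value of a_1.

3

Apply division with remainder until the remainder is 0:
245 ÷ 11 → quotient 22, remainder 3
11 ÷ 3 → quotient 3, remainder 2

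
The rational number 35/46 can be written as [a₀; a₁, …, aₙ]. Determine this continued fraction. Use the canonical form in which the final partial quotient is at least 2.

[0; 1, 3, 5, 2]

Apply division with remainder until the remainder is 0:
⌊35/46⌋ = 0, remainder 35
⌊46/35⌋ = 1, remainder 11
⌊35/11⌋ = 3, remainder 2
⌊11/2⌋ = 5, remainder 1
⌊2/1⌋ = 2, remainder 0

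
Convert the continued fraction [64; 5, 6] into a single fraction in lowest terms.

Build up convergents one term at a time:
a_0 = 64: 64/1
a_1 = 5: 321/5
a_2 = 6: 1990/31

1990/31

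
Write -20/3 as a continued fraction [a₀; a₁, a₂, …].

-20 ÷ 3 → quotient -7, remainder 1
3 ÷ 1 → quotient 3, remainder 0

[-7; 3]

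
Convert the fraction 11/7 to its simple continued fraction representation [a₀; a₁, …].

11 = 1·7 + 4, so a_0 = 1
7 = 1·4 + 3, so a_1 = 1
4 = 1·3 + 1, so a_2 = 1
3 = 3·1 + 0, so a_3 = 3

[1; 1, 1, 3]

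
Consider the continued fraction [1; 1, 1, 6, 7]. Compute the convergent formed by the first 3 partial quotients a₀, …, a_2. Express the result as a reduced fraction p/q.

a_0 = 1: 1/1
a_1 = 1: 2/1
a_2 = 1: 3/2

3/2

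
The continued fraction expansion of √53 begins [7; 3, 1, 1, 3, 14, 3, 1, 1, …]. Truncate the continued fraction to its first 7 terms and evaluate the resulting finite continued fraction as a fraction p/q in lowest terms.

Start with 3.
14 + 1/(3/1) = 14 + 1/3 = 43/3
3 + 1/(43/3) = 3 + 3/43 = 132/43
1 + 1/(132/43) = 1 + 43/132 = 175/132
1 + 1/(175/132) = 1 + 132/175 = 307/175
3 + 1/(307/175) = 3 + 175/307 = 1096/307
7 + 1/(1096/307) = 7 + 307/1096 = 7979/1096

7979/1096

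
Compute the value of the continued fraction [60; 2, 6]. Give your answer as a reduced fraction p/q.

a_0 = 60: 60/1
a_1 = 2: 121/2
a_2 = 6: 786/13

786/13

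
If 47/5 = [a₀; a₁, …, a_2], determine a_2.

2

Apply division with remainder until the remainder is 0:
47 = 9·5 + 2, so a_0 = 9
5 = 2·2 + 1, so a_1 = 2
2 = 2·1 + 0, so a_2 = 2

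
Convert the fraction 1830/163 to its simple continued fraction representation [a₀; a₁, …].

1830 = 11·163 + 37, so a_0 = 11
163 = 4·37 + 15, so a_1 = 4
37 = 2·15 + 7, so a_2 = 2
15 = 2·7 + 1, so a_3 = 2
7 = 7·1 + 0, so a_4 = 7

[11; 4, 2, 2, 7]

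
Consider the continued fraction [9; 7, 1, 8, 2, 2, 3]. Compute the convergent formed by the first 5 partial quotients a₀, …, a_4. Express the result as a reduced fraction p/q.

1369/150

Build up convergents one term at a time:
a_0 = 9: 9/1
a_1 = 7: 64/7
a_2 = 1: 73/8
a_3 = 8: 648/71
a_4 = 2: 1369/150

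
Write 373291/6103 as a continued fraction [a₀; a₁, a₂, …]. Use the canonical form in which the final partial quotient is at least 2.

Apply division with remainder until the remainder is 0:
373291 = 61·6103 + 1008, so a_0 = 61
6103 = 6·1008 + 55, so a_1 = 6
1008 = 18·55 + 18, so a_2 = 18
55 = 3·18 + 1, so a_3 = 3
18 = 18·1 + 0, so a_4 = 18

[61; 6, 18, 3, 18]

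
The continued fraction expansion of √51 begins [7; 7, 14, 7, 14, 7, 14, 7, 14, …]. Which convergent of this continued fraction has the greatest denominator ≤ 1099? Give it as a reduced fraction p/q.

4999/700

a_0 = 7: 7/1  (≤ bound)
a_1 = 7: 50/7  (≤ bound)
a_2 = 14: 707/99  (≤ bound)
a_3 = 7: 4999/700  (≤ bound)
a_4 = 14: 70693/9899  (> 1099, stop)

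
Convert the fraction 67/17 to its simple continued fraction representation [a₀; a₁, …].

⌊67/17⌋ = 3, remainder 16
⌊17/16⌋ = 1, remainder 1
⌊16/1⌋ = 16, remainder 0

[3; 1, 16]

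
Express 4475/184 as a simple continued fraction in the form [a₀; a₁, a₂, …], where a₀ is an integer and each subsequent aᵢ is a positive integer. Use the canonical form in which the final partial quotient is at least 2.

Repeatedly divide and take the remainder:
4475 = 24·184 + 59, so a_0 = 24
184 = 3·59 + 7, so a_1 = 3
59 = 8·7 + 3, so a_2 = 8
7 = 2·3 + 1, so a_3 = 2
3 = 3·1 + 0, so a_4 = 3

[24; 3, 8, 2, 3]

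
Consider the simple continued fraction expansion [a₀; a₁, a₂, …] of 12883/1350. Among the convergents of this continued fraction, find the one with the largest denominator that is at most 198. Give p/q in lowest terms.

List convergents until the denominator exceeds the bound:
a_0 = 9: 9/1  (≤ bound)
a_1 = 1: 10/1  (≤ bound)
a_2 = 1: 19/2  (≤ bound)
a_3 = 5: 105/11  (≤ bound)
a_4 = 3: 334/35  (≤ bound)
a_5 = 7: 2443/256  (> 198, stop)

334/35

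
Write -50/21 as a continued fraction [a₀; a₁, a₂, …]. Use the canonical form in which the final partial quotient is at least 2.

[-3; 1, 1, 1, 1, 1, 2]

⌊-50/21⌋ = -3, remainder 13
⌊21/13⌋ = 1, remainder 8
⌊13/8⌋ = 1, remainder 5
⌊8/5⌋ = 1, remainder 3
⌊5/3⌋ = 1, remainder 2
⌊3/2⌋ = 1, remainder 1
⌊2/1⌋ = 2, remainder 0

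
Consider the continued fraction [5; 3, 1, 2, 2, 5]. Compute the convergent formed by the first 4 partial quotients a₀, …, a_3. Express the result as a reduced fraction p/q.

58/11

a_0 = 5: 5/1
a_1 = 3: 16/3
a_2 = 1: 21/4
a_3 = 2: 58/11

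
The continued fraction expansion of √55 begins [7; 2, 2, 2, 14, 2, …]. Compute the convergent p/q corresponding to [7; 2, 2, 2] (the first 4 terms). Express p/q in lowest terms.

89/12

a_0 = 7: 7/1
a_1 = 2: 15/2
a_2 = 2: 37/5
a_3 = 2: 89/12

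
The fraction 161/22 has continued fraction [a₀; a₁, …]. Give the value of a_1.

3

Repeatedly divide and take the remainder:
⌊161/22⌋ = 7, remainder 7
⌊22/7⌋ = 3, remainder 1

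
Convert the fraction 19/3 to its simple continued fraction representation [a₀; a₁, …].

[6; 3]

Run the Euclidean algorithm, recording each quotient:
19 ÷ 3 → quotient 6, remainder 1
3 ÷ 1 → quotient 3, remainder 0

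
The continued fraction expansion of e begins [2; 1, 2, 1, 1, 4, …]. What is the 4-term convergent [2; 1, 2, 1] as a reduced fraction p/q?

Start with 1.
2 + 1/(1/1) = 2 + 1/1 = 3/1
1 + 1/(3/1) = 1 + 1/3 = 4/3
2 + 1/(4/3) = 2 + 3/4 = 11/4

11/4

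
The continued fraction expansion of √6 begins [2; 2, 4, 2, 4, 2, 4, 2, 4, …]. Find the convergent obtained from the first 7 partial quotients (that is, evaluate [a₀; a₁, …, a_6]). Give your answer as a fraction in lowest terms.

2158/881

Start with 4.
2 + 1/(4/1) = 2 + 1/4 = 9/4
4 + 1/(9/4) = 4 + 4/9 = 40/9
2 + 1/(40/9) = 2 + 9/40 = 89/40
4 + 1/(89/40) = 4 + 40/89 = 396/89
2 + 1/(396/89) = 2 + 89/396 = 881/396
2 + 1/(881/396) = 2 + 396/881 = 2158/881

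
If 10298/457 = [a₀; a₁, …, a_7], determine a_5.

Run the Euclidean algorithm, recording each quotient:
10298 = 22·457 + 244, so a_0 = 22
457 = 1·244 + 213, so a_1 = 1
244 = 1·213 + 31, so a_2 = 1
213 = 6·31 + 27, so a_3 = 6
31 = 1·27 + 4, so a_4 = 1
27 = 6·4 + 3, so a_5 = 6

6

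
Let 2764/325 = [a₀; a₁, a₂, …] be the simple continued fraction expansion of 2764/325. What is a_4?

1

2764 ÷ 325 → quotient 8, remainder 164
325 ÷ 164 → quotient 1, remainder 161
164 ÷ 161 → quotient 1, remainder 3
161 ÷ 3 → quotient 53, remainder 2
3 ÷ 2 → quotient 1, remainder 1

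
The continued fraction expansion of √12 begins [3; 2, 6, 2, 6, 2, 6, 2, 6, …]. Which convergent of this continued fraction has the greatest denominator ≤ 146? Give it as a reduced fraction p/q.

a_0 = 3: 3/1  (≤ bound)
a_1 = 2: 7/2  (≤ bound)
a_2 = 6: 45/13  (≤ bound)
a_3 = 2: 97/28  (≤ bound)
a_4 = 6: 627/181  (> 146, stop)

97/28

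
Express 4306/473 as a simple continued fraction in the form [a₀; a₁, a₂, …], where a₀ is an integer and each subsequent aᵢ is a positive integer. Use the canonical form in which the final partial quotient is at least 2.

⌊4306/473⌋ = 9, remainder 49
⌊473/49⌋ = 9, remainder 32
⌊49/32⌋ = 1, remainder 17
⌊32/17⌋ = 1, remainder 15
⌊17/15⌋ = 1, remainder 2
⌊15/2⌋ = 7, remainder 1
⌊2/1⌋ = 2, remainder 0

[9; 9, 1, 1, 1, 7, 2]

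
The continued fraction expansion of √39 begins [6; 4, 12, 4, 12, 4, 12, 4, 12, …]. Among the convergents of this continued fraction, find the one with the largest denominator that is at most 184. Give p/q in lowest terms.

List convergents until the denominator exceeds the bound:
a_0 = 6: 6/1  (≤ bound)
a_1 = 4: 25/4  (≤ bound)
a_2 = 12: 306/49  (≤ bound)
a_3 = 4: 1249/200  (> 184, stop)

306/49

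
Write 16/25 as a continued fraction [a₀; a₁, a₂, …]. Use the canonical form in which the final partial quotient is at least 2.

16 = 0·25 + 16, so a_0 = 0
25 = 1·16 + 9, so a_1 = 1
16 = 1·9 + 7, so a_2 = 1
9 = 1·7 + 2, so a_3 = 1
7 = 3·2 + 1, so a_4 = 3
2 = 2·1 + 0, so a_5 = 2

[0; 1, 1, 1, 3, 2]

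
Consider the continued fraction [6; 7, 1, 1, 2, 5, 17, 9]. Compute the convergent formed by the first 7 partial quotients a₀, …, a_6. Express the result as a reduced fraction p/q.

a_0 = 6: 6/1
a_1 = 7: 43/7
a_2 = 1: 49/8
a_3 = 1: 92/15
a_4 = 2: 233/38
a_5 = 5: 1257/205
a_6 = 17: 21602/3523

21602/3523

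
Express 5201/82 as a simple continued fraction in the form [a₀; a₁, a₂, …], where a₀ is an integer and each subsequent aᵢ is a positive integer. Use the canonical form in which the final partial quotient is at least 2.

[63; 2, 2, 1, 11]

⌊5201/82⌋ = 63, remainder 35
⌊82/35⌋ = 2, remainder 12
⌊35/12⌋ = 2, remainder 11
⌊12/11⌋ = 1, remainder 1
⌊11/1⌋ = 11, remainder 0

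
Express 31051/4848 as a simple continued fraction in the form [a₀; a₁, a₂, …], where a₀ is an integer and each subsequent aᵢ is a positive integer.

Apply division with remainder until the remainder is 0:
31051 = 6·4848 + 1963, so a_0 = 6
4848 = 2·1963 + 922, so a_1 = 2
1963 = 2·922 + 119, so a_2 = 2
922 = 7·119 + 89, so a_3 = 7
119 = 1·89 + 30, so a_4 = 1
89 = 2·30 + 29, so a_5 = 2
30 = 1·29 + 1, so a_6 = 1
29 = 29·1 + 0, so a_7 = 29

[6; 2, 2, 7, 1, 2, 1, 29]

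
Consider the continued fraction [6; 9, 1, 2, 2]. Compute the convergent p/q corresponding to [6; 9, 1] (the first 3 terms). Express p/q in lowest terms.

61/10

Work from the innermost term outward:
Start with 1.
9 + 1/(1/1) = 9 + 1/1 = 10/1
6 + 1/(10/1) = 6 + 1/10 = 61/10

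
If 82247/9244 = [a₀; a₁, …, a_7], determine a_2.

⌊82247/9244⌋ = 8, remainder 8295
⌊9244/8295⌋ = 1, remainder 949
⌊8295/949⌋ = 8, remainder 703

8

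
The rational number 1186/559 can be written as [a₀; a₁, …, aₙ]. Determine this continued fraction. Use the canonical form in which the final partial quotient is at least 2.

[2; 8, 4, 1, 1, 7]

Repeatedly divide and take the remainder:
1186 = 2·559 + 68, so a_0 = 2
559 = 8·68 + 15, so a_1 = 8
68 = 4·15 + 8, so a_2 = 4
15 = 1·8 + 7, so a_3 = 1
8 = 1·7 + 1, so a_4 = 1
7 = 7·1 + 0, so a_5 = 7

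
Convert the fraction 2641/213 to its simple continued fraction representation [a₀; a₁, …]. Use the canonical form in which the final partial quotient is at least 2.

[12; 2, 1, 1, 42]

⌊2641/213⌋ = 12, remainder 85
⌊213/85⌋ = 2, remainder 43
⌊85/43⌋ = 1, remainder 42
⌊43/42⌋ = 1, remainder 1
⌊42/1⌋ = 42, remainder 0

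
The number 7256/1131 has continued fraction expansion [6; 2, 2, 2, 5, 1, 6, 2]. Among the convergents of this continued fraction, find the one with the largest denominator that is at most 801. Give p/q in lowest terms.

a_0 = 6: 6/1  (≤ bound)
a_1 = 2: 13/2  (≤ bound)
a_2 = 2: 32/5  (≤ bound)
a_3 = 2: 77/12  (≤ bound)
a_4 = 5: 417/65  (≤ bound)
a_5 = 1: 494/77  (≤ bound)
a_6 = 6: 3381/527  (≤ bound)
a_7 = 2: 7256/1131  (> 801, stop)

3381/527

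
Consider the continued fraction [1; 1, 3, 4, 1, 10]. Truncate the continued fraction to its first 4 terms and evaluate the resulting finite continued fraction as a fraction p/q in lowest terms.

Build up convergents one term at a time:
a_0 = 1: 1/1
a_1 = 1: 2/1
a_2 = 3: 7/4
a_3 = 4: 30/17

30/17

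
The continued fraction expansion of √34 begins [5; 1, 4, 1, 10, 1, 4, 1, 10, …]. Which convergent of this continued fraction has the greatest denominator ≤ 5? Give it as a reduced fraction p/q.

a_0 = 5: 5/1  (≤ bound)
a_1 = 1: 6/1  (≤ bound)
a_2 = 4: 29/5  (≤ bound)
a_3 = 1: 35/6  (> 5, stop)

29/5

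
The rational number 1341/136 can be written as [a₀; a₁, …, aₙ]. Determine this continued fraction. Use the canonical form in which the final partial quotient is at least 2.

1341 ÷ 136 → quotient 9, remainder 117
136 ÷ 117 → quotient 1, remainder 19
117 ÷ 19 → quotient 6, remainder 3
19 ÷ 3 → quotient 6, remainder 1
3 ÷ 1 → quotient 3, remainder 0

[9; 1, 6, 6, 3]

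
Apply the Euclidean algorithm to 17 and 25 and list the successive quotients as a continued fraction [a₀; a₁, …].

[0; 1, 2, 8]

⌊17/25⌋ = 0, remainder 17
⌊25/17⌋ = 1, remainder 8
⌊17/8⌋ = 2, remainder 1
⌊8/1⌋ = 8, remainder 0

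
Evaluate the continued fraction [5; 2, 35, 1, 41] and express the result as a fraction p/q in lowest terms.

a_0 = 5: 5/1
a_1 = 2: 11/2
a_2 = 35: 390/71
a_3 = 1: 401/73
a_4 = 41: 16831/3064

16831/3064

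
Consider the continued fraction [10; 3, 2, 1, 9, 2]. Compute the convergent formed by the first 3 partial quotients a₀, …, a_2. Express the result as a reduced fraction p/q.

a_0 = 10: 10/1
a_1 = 3: 31/3
a_2 = 2: 72/7

72/7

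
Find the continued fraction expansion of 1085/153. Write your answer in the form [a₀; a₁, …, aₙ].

Apply division with remainder until the remainder is 0:
1085 = 7·153 + 14, so a_0 = 7
153 = 10·14 + 13, so a_1 = 10
14 = 1·13 + 1, so a_2 = 1
13 = 13·1 + 0, so a_3 = 13

[7; 10, 1, 13]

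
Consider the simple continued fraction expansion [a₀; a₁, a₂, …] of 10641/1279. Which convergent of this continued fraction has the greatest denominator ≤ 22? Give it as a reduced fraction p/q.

a_0 = 8: 8/1  (≤ bound)
a_1 = 3: 25/3  (≤ bound)
a_2 = 7: 183/22  (≤ bound)
a_3 = 1: 208/25  (> 22, stop)

183/22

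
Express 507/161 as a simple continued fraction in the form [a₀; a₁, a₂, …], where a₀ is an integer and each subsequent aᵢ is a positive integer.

⌊507/161⌋ = 3, remainder 24
⌊161/24⌋ = 6, remainder 17
⌊24/17⌋ = 1, remainder 7
⌊17/7⌋ = 2, remainder 3
⌊7/3⌋ = 2, remainder 1
⌊3/1⌋ = 3, remainder 0

[3; 6, 1, 2, 2, 3]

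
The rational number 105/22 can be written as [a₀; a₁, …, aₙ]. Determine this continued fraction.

[4; 1, 3, 2, 2]

105 ÷ 22 → quotient 4, remainder 17
22 ÷ 17 → quotient 1, remainder 5
17 ÷ 5 → quotient 3, remainder 2
5 ÷ 2 → quotient 2, remainder 1
2 ÷ 1 → quotient 2, remainder 0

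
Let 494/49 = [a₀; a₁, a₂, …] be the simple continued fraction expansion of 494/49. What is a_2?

494 = 10·49 + 4, so a_0 = 10
49 = 12·4 + 1, so a_1 = 12
4 = 4·1 + 0, so a_2 = 4

4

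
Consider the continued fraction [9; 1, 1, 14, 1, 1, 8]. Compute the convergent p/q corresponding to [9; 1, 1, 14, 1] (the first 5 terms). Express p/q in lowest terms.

295/31

Start with 1.
14 + 1/(1/1) = 14 + 1/1 = 15/1
1 + 1/(15/1) = 1 + 1/15 = 16/15
1 + 1/(16/15) = 1 + 15/16 = 31/16
9 + 1/(31/16) = 9 + 16/31 = 295/31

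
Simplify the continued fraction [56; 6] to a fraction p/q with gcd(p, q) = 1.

337/6

Start with 6.
56 + 1/(6/1) = 56 + 1/6 = 337/6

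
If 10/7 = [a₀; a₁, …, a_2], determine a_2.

3

Run the Euclidean algorithm, recording each quotient:
⌊10/7⌋ = 1, remainder 3
⌊7/3⌋ = 2, remainder 1
⌊3/1⌋ = 3, remainder 0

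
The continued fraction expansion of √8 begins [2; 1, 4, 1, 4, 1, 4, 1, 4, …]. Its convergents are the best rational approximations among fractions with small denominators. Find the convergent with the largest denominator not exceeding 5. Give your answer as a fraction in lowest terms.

14/5

List convergents until the denominator exceeds the bound:
a_0 = 2: 2/1  (≤ bound)
a_1 = 1: 3/1  (≤ bound)
a_2 = 4: 14/5  (≤ bound)
a_3 = 1: 17/6  (> 5, stop)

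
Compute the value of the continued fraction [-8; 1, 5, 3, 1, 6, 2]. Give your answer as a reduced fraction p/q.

-2599/363

Compute successive convergents:
a_0 = -8: -8/1
a_1 = 1: -7/1
a_2 = 5: -43/6
a_3 = 3: -136/19
a_4 = 1: -179/25
a_5 = 6: -1210/169
a_6 = 2: -2599/363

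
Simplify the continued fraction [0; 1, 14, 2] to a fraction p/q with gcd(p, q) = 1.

29/31

Starting at the tail and folding back:
Start with 2.
14 + 1/(2/1) = 14 + 1/2 = 29/2
1 + 1/(29/2) = 1 + 2/29 = 31/29
0 + 1/(31/29) = 0 + 29/31 = 29/31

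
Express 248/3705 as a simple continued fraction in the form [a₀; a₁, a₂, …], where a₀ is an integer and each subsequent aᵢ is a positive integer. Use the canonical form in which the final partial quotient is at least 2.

Run the Euclidean algorithm, recording each quotient:
248 ÷ 3705 → quotient 0, remainder 248
3705 ÷ 248 → quotient 14, remainder 233
248 ÷ 233 → quotient 1, remainder 15
233 ÷ 15 → quotient 15, remainder 8
15 ÷ 8 → quotient 1, remainder 7
8 ÷ 7 → quotient 1, remainder 1
7 ÷ 1 → quotient 7, remainder 0

[0; 14, 1, 15, 1, 1, 7]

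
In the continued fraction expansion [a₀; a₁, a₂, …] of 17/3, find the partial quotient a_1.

Run the Euclidean algorithm, recording each quotient:
17 ÷ 3 → quotient 5, remainder 2
3 ÷ 2 → quotient 1, remainder 1

1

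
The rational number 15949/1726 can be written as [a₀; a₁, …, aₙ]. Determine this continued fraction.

15949 = 9·1726 + 415, so a_0 = 9
1726 = 4·415 + 66, so a_1 = 4
415 = 6·66 + 19, so a_2 = 6
66 = 3·19 + 9, so a_3 = 3
19 = 2·9 + 1, so a_4 = 2
9 = 9·1 + 0, so a_5 = 9

[9; 4, 6, 3, 2, 9]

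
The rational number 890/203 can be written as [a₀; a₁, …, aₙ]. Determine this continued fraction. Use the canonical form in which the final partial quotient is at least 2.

[4; 2, 1, 1, 1, 1, 15]

890 ÷ 203 → quotient 4, remainder 78
203 ÷ 78 → quotient 2, remainder 47
78 ÷ 47 → quotient 1, remainder 31
47 ÷ 31 → quotient 1, remainder 16
31 ÷ 16 → quotient 1, remainder 15
16 ÷ 15 → quotient 1, remainder 1
15 ÷ 1 → quotient 15, remainder 0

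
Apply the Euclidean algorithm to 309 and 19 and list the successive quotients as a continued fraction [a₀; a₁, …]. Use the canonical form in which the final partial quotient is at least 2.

⌊309/19⌋ = 16, remainder 5
⌊19/5⌋ = 3, remainder 4
⌊5/4⌋ = 1, remainder 1
⌊4/1⌋ = 4, remainder 0

[16; 3, 1, 4]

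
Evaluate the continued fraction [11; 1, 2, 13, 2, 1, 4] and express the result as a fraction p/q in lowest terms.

a_0 = 11: 11/1
a_1 = 1: 12/1
a_2 = 2: 35/3
a_3 = 13: 467/40
a_4 = 2: 969/83
a_5 = 1: 1436/123
a_6 = 4: 6713/575

6713/575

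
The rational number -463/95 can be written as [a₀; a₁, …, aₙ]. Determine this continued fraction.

-463 ÷ 95 → quotient -5, remainder 12
95 ÷ 12 → quotient 7, remainder 11
12 ÷ 11 → quotient 1, remainder 1
11 ÷ 1 → quotient 11, remainder 0

[-5; 7, 1, 11]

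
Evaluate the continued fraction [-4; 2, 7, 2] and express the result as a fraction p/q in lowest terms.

Start with 2.
7 + 1/(2/1) = 7 + 1/2 = 15/2
2 + 1/(15/2) = 2 + 2/15 = 32/15
-4 + 1/(32/15) = -4 + 15/32 = -113/32

-113/32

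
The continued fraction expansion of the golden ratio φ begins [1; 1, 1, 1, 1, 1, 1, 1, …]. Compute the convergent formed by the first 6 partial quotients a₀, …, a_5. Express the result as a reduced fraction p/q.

13/8

Use the convergent recurrence hₖ = aₖ·hₖ₋₁ + hₖ₋₂ (and likewise for the denominators kₖ):
a_0 = 1: 1/1
a_1 = 1: 2/1
a_2 = 1: 3/2
a_3 = 1: 5/3
a_4 = 1: 8/5
a_5 = 1: 13/8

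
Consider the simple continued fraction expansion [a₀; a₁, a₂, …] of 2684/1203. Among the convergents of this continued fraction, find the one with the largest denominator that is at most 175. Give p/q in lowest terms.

29/13

a_0 = 2: 2/1  (≤ bound)
a_1 = 4: 9/4  (≤ bound)
a_2 = 3: 29/13  (≤ bound)
a_3 = 18: 531/238  (> 175, stop)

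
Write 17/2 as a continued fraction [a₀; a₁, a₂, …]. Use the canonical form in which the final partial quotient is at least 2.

17 = 8·2 + 1, so a_0 = 8
2 = 2·1 + 0, so a_1 = 2

[8; 2]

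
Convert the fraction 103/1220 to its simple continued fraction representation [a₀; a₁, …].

[0; 11, 1, 5, 2, 3, 2]

⌊103/1220⌋ = 0, remainder 103
⌊1220/103⌋ = 11, remainder 87
⌊103/87⌋ = 1, remainder 16
⌊87/16⌋ = 5, remainder 7
⌊16/7⌋ = 2, remainder 2
⌊7/2⌋ = 3, remainder 1
⌊2/1⌋ = 2, remainder 0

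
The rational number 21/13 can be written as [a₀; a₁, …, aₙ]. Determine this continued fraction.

[1; 1, 1, 1, 1, 2]

Repeatedly divide and take the remainder:
21 ÷ 13 → quotient 1, remainder 8
13 ÷ 8 → quotient 1, remainder 5
8 ÷ 5 → quotient 1, remainder 3
5 ÷ 3 → quotient 1, remainder 2
3 ÷ 2 → quotient 1, remainder 1
2 ÷ 1 → quotient 2, remainder 0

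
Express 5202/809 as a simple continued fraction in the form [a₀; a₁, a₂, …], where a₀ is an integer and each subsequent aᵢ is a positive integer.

[6; 2, 3, 12, 1, 1, 4]

Repeatedly divide and take the remainder:
5202 ÷ 809 → quotient 6, remainder 348
809 ÷ 348 → quotient 2, remainder 113
348 ÷ 113 → quotient 3, remainder 9
113 ÷ 9 → quotient 12, remainder 5
9 ÷ 5 → quotient 1, remainder 4
5 ÷ 4 → quotient 1, remainder 1
4 ÷ 1 → quotient 4, remainder 0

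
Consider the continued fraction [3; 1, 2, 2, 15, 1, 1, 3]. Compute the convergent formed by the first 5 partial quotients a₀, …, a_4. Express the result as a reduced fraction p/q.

Use the convergent recurrence hₖ = aₖ·hₖ₋₁ + hₖ₋₂ (and likewise for the denominators kₖ):
a_0 = 3: 3/1
a_1 = 1: 4/1
a_2 = 2: 11/3
a_3 = 2: 26/7
a_4 = 15: 401/108

401/108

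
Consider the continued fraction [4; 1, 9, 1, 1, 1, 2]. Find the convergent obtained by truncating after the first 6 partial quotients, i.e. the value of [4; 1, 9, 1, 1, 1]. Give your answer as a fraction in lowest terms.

157/32

Start with 1.
1 + 1/(1/1) = 1 + 1/1 = 2/1
1 + 1/(2/1) = 1 + 1/2 = 3/2
9 + 1/(3/2) = 9 + 2/3 = 29/3
1 + 1/(29/3) = 1 + 3/29 = 32/29
4 + 1/(32/29) = 4 + 29/32 = 157/32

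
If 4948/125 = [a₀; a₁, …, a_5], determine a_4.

2

4948 ÷ 125 → quotient 39, remainder 73
125 ÷ 73 → quotient 1, remainder 52
73 ÷ 52 → quotient 1, remainder 21
52 ÷ 21 → quotient 2, remainder 10
21 ÷ 10 → quotient 2, remainder 1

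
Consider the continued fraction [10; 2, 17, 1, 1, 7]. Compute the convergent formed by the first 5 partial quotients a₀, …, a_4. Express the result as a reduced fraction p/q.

Collapse the nested fraction from the inside out:
Start with 1.
1 + 1/(1/1) = 1 + 1/1 = 2/1
17 + 1/(2/1) = 17 + 1/2 = 35/2
2 + 1/(35/2) = 2 + 2/35 = 72/35
10 + 1/(72/35) = 10 + 35/72 = 755/72

755/72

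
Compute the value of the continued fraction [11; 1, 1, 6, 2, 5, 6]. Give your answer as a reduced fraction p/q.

Start with 6.
5 + 1/(6/1) = 5 + 1/6 = 31/6
2 + 1/(31/6) = 2 + 6/31 = 68/31
6 + 1/(68/31) = 6 + 31/68 = 439/68
1 + 1/(439/68) = 1 + 68/439 = 507/439
1 + 1/(507/439) = 1 + 439/507 = 946/507
11 + 1/(946/507) = 11 + 507/946 = 10913/946

10913/946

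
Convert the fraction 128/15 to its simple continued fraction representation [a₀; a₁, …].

[8; 1, 1, 7]

Apply division with remainder until the remainder is 0:
⌊128/15⌋ = 8, remainder 8
⌊15/8⌋ = 1, remainder 7
⌊8/7⌋ = 1, remainder 1
⌊7/1⌋ = 7, remainder 0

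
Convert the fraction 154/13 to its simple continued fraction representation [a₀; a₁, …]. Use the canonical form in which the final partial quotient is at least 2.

[11; 1, 5, 2]

Apply division with remainder until the remainder is 0:
154 ÷ 13 → quotient 11, remainder 11
13 ÷ 11 → quotient 1, remainder 2
11 ÷ 2 → quotient 5, remainder 1
2 ÷ 1 → quotient 2, remainder 0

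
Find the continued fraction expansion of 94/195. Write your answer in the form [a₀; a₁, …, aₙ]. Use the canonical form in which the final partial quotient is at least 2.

[0; 2, 13, 2, 3]

Apply division with remainder until the remainder is 0:
⌊94/195⌋ = 0, remainder 94
⌊195/94⌋ = 2, remainder 7
⌊94/7⌋ = 13, remainder 3
⌊7/3⌋ = 2, remainder 1
⌊3/1⌋ = 3, remainder 0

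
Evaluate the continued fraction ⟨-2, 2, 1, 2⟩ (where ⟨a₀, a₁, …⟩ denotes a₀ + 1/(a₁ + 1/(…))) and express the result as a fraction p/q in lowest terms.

Start with 2.
1 + 1/(2/1) = 1 + 1/2 = 3/2
2 + 1/(3/2) = 2 + 2/3 = 8/3
-2 + 1/(8/3) = -2 + 3/8 = -13/8

-13/8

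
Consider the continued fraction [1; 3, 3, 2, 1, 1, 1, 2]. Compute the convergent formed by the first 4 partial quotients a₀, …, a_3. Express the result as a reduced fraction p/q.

a_0 = 1: 1/1
a_1 = 3: 4/3
a_2 = 3: 13/10
a_3 = 2: 30/23

30/23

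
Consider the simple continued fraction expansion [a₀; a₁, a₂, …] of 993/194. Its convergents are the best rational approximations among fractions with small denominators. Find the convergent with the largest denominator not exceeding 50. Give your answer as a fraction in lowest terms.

List convergents until the denominator exceeds the bound:
a_0 = 5: 5/1  (≤ bound)
a_1 = 8: 41/8  (≤ bound)
a_2 = 2: 87/17  (≤ bound)
a_3 = 3: 302/59  (> 50, stop)

87/17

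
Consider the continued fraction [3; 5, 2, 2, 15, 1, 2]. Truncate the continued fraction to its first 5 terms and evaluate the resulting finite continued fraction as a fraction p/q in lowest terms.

Start with 15.
2 + 1/(15/1) = 2 + 1/15 = 31/15
2 + 1/(31/15) = 2 + 15/31 = 77/31
5 + 1/(77/31) = 5 + 31/77 = 416/77
3 + 1/(416/77) = 3 + 77/416 = 1325/416

1325/416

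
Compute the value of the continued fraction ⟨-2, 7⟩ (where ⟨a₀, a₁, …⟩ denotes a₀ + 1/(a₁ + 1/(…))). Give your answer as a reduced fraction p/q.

Work from the innermost term outward:
Start with 7.
-2 + 1/(7/1) = -2 + 1/7 = -13/7

-13/7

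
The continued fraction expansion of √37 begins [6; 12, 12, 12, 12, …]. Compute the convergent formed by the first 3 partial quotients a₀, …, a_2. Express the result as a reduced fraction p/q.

a_0 = 6: 6/1
a_1 = 12: 73/12
a_2 = 12: 882/145

882/145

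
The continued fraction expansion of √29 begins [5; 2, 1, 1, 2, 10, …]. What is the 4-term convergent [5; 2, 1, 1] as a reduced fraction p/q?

27/5

Use the convergent recurrence hₖ = aₖ·hₖ₋₁ + hₖ₋₂ (and likewise for the denominators kₖ):
a_0 = 5: 5/1
a_1 = 2: 11/2
a_2 = 1: 16/3
a_3 = 1: 27/5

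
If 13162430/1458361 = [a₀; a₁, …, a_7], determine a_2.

4

Apply division with remainder until the remainder is 0:
13162430 = 9·1458361 + 37181, so a_0 = 9
1458361 = 39·37181 + 8302, so a_1 = 39
37181 = 4·8302 + 3973, so a_2 = 4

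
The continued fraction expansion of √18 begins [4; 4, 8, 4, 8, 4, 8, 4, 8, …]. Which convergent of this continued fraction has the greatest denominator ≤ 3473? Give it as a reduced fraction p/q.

List convergents until the denominator exceeds the bound:
a_0 = 4: 4/1  (≤ bound)
a_1 = 4: 17/4  (≤ bound)
a_2 = 8: 140/33  (≤ bound)
a_3 = 4: 577/136  (≤ bound)
a_4 = 8: 4756/1121  (≤ bound)
a_5 = 4: 19601/4620  (> 3473, stop)

4756/1121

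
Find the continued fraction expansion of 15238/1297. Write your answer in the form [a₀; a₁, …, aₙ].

[11; 1, 2, 1, 45, 1, 1, 3]

⌊15238/1297⌋ = 11, remainder 971
⌊1297/971⌋ = 1, remainder 326
⌊971/326⌋ = 2, remainder 319
⌊326/319⌋ = 1, remainder 7
⌊319/7⌋ = 45, remainder 4
⌊7/4⌋ = 1, remainder 3
⌊4/3⌋ = 1, remainder 1
⌊3/1⌋ = 3, remainder 0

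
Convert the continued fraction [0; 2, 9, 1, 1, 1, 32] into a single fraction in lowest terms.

Build up convergents one term at a time:
a_0 = 0: 0/1
a_1 = 2: 1/2
a_2 = 9: 9/19
a_3 = 1: 10/21
a_4 = 1: 19/40
a_5 = 1: 29/61
a_6 = 32: 947/1992

947/1992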